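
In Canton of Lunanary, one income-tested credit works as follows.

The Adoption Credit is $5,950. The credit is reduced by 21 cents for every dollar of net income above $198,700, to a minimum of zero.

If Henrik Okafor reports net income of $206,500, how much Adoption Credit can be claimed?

Adoption Credit: 21% of the $7,800 excess over $198,700 is $1,638; credit = $5,950 − $1,638 = $4,312.

$4,312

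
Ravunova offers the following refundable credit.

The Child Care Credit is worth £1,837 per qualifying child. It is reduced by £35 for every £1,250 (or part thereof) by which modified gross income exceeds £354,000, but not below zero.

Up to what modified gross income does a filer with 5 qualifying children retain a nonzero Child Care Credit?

£681,500

Full credit = 5 × £1,837 = £9,185.
After 262 increments the reduction is 262 × £35 = £9,170, leaving £15; one more increment wipes it out. Increment 262 ends at excess 262 × £1,250 = £327,500, so the highest qualifying income is £354,000 + £327,500 = £681,500.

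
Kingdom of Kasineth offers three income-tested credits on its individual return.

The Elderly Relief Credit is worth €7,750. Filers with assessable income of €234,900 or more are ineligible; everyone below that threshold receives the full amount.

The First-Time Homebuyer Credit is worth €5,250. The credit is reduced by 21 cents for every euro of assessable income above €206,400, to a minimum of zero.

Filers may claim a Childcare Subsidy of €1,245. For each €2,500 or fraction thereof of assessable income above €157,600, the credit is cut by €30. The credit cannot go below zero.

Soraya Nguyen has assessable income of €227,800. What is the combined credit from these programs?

€8,881

Elderly Relief Credit: €227,800 is below the €234,900 cutoff, so the full €7,750 applies.
First-Time Homebuyer Credit: 21% of the €21,400 excess over €206,400 is €4,494; credit = €5,250 − €4,494 = €756.
Childcare Subsidy: income exceeds €157,600 by €70,200, which is 29 full-or-partial €2,500 increments; reduction = 29 × €30 = €870, leaving €375.
Total: €7,750 + €756 + €375 = €8,881.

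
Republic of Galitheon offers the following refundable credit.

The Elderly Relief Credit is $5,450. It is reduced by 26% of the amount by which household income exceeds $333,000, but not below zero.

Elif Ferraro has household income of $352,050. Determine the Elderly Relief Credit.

Elderly Relief Credit: 26% of the $19,050 excess over $333,000 is $4,953; credit = $5,450 − $4,953 = $497.

$497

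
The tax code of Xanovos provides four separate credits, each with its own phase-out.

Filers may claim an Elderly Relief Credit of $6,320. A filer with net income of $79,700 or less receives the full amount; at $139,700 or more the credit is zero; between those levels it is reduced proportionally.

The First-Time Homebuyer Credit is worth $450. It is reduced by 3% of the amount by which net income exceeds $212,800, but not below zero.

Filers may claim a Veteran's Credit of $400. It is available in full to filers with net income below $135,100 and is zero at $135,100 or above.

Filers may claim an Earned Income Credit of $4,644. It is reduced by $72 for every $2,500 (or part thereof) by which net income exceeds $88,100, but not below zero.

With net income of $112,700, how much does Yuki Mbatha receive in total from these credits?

$7,618

Elderly Relief Credit: $112,700 is $33,000 into a $60,000 phase-out range, leaving 27,000/60,000 of the credit: $6,320 × 27,000/60,000 = $2,844.
First-Time Homebuyer Credit: $112,700 is at or below the $212,800 threshold, so the full $450 applies.
Veteran's Credit: $112,700 is below the $135,100 cutoff, so the full $400 applies.
Earned Income Credit: income exceeds $88,100 by $24,600, which is 10 full-or-partial $2,500 increments; reduction = 10 × $72 = $720, leaving $3,924.
Total: $2,844 + $450 + $400 + $3,924 = $7,618.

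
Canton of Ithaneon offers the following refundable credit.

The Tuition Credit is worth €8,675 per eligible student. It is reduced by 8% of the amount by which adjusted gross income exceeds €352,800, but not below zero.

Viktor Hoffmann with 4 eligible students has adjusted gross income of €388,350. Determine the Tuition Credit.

Tuition Credit: base = 4 × €8,675 = €34,700. 8% of the €35,550 excess over €352,800 is €2,844; credit = €34,700 − €2,844 = €31,856.

€31,856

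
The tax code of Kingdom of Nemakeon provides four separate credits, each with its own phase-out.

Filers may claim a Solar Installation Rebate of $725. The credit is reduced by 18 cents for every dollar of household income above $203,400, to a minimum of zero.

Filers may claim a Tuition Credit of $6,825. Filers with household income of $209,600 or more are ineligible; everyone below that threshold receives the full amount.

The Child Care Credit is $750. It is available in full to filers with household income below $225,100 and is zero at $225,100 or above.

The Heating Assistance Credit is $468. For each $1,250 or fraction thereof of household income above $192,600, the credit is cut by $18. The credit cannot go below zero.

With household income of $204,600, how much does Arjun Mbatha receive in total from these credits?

$8,372

Solar Installation Rebate: 18% of the $1,200 excess over $203,400 is $216; credit = $725 − $216 = $509.
Tuition Credit: $204,600 is below the $209,600 cutoff, so the full $6,825 applies.
Child Care Credit: $204,600 is below the $225,100 cutoff, so the full $750 applies.
Heating Assistance Credit: income exceeds $192,600 by $12,000, which is 10 full-or-partial $1,250 increments; reduction = 10 × $18 = $180, leaving $288.
Total: $509 + $6,825 + $750 + $288 = $8,372.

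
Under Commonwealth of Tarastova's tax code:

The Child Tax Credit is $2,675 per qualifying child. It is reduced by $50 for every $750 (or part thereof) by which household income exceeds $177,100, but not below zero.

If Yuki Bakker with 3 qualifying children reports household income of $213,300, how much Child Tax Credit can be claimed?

$5,575

Child Tax Credit: base = 3 × $2,675 = $8,025. income exceeds $177,100 by $36,200, which is 49 full-or-partial $750 increments; reduction = 49 × $50 = $2,450, leaving $5,575.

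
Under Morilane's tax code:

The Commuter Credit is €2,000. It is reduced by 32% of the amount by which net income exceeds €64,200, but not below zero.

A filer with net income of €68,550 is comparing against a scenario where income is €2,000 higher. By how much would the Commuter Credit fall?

€608

At €68,550 — 32% of the €4,350 excess over €64,200 is €1,392; credit = €2,000 − €1,392 = €608.
At €70,550 — 32% of the €6,350 excess over €64,200 is €2,032 ≥ base, so the credit is €0.
Lost: €608 − €0 = €608.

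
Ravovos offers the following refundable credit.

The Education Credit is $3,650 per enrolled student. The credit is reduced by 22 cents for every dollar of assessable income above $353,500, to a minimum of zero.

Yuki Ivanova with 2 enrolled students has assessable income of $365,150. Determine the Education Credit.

$4,737

Education Credit: base = 2 × $3,650 = $7,300. 22% of the $11,650 excess over $353,500 is $2,563; credit = $7,300 − $2,563 = $4,737.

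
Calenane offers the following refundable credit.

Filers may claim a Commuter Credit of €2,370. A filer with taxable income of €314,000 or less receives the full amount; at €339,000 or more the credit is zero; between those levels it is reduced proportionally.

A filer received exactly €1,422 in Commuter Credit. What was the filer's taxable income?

€324,000

€1,422 is 1,422/2,370 of the full €2,370, so 948/2,370 of the €25,000 range has been used: income = €314,000 + €25,000 × 948/2,370 = €324,000.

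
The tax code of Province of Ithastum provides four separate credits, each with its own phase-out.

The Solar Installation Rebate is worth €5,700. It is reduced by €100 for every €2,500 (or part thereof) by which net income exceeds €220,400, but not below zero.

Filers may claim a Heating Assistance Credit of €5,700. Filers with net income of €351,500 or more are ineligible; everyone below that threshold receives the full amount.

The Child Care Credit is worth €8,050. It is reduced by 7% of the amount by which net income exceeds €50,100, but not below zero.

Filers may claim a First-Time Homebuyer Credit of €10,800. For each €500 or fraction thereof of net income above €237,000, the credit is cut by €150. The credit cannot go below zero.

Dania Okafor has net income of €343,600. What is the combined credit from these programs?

€6,400

Solar Installation Rebate: income exceeds €220,400 by €123,200, which is 50 full-or-partial €2,500 increments; reduction = 50 × €100 = €5,000, leaving €700.
Heating Assistance Credit: €343,600 is below the €351,500 cutoff, so the full €5,700 applies.
Child Care Credit: 7% of the €293,500 excess over €50,100 is €20,545 ≥ base, so the credit is €0.
First-Time Homebuyer Credit: income exceeds €237,000 by €106,600 → 214 increments × €150 = €32,100 ≥ base, so the credit is €0.
Total: €700 + €5,700 + €0 + €0 = €6,400.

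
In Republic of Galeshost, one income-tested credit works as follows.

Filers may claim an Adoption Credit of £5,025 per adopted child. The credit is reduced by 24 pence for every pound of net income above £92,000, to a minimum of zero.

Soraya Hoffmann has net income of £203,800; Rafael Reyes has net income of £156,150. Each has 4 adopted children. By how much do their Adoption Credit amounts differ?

Soraya (£203,800): Adoption Credit: base = 4 × £5,025 = £20,100. 24% of the £111,800 excess over £92,000 is £26,832 ≥ base, so the credit is £0.
Rafael (£156,150): Adoption Credit: base = 4 × £5,025 = £20,100. 24% of the £64,150 excess over £92,000 is £15,396; credit = £20,100 − £15,396 = £4,704.
Difference: |£0 − £4,704| = £4,704.

£4,704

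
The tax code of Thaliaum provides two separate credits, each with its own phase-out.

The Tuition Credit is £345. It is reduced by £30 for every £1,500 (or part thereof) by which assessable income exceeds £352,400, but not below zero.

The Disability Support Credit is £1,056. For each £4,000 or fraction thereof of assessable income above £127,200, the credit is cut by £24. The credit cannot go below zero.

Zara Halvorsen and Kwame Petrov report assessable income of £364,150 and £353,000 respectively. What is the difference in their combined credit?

Zara (£364,150): Tuition Credit: income exceeds £352,400 by £11,750, which is 8 full-or-partial £1,500 increments; reduction = 8 × £30 = £240, leaving £105. Disability Support Credit: income exceeds £127,200 by £236,950 → 60 increments × £24 = £1,440 ≥ base, so the credit is £0. total £105 + £0 = £105
Kwame (£353,000): Tuition Credit: income exceeds £352,400 by £600, which is 1 full-or-partial £1,500 increment; reduction = 1 × £30 = £30, leaving £315. Disability Support Credit: income exceeds £127,200 by £225,800 → 57 increments × £24 = £1,368 ≥ base, so the credit is £0. total £315 + £0 = £315
Difference: |£105 − £315| = £210.

£210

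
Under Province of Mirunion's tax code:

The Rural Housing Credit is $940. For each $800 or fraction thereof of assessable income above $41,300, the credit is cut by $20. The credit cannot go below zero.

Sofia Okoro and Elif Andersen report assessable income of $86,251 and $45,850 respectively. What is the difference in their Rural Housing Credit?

Sofia ($86,251): Rural Housing Credit: income exceeds $41,300 by $44,951 → 57 increments × $20 = $1,140 ≥ base, so the credit is $0.
Elif ($45,850): Rural Housing Credit: income exceeds $41,300 by $4,550, which is 6 full-or-partial $800 increments; reduction = 6 × $20 = $120, leaving $820.
Difference: |$0 − $820| = $820.

$820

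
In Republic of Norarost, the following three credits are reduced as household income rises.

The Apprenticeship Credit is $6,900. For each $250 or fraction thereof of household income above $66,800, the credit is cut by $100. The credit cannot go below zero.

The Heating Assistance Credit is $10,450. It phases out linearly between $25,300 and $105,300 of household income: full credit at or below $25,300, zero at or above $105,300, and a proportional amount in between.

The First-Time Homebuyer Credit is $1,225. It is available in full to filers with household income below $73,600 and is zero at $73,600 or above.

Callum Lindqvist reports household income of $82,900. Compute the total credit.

$3,326

Apprenticeship Credit: income exceeds $66,800 by $16,100, which is 65 full-or-partial $250 increments; reduction = 65 × $100 = $6,500, leaving $400.
Heating Assistance Credit: $82,900 is $57,600 into a $80,000 phase-out range, leaving 22,400/80,000 of the credit: $10,450 × 22,400/80,000 = $2,926.
First-Time Homebuyer Credit: $82,900 meets or exceeds the $73,600 cutoff, so the credit is $0.
Total: $400 + $2,926 + $0 = $3,326.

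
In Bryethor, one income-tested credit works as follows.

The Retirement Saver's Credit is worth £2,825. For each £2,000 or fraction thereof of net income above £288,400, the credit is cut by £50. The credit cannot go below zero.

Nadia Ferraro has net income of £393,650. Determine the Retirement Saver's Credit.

Retirement Saver's Credit: income exceeds £288,400 by £105,250, which is 53 full-or-partial £2,000 increments; reduction = 53 × £50 = £2,650, leaving £175.

£175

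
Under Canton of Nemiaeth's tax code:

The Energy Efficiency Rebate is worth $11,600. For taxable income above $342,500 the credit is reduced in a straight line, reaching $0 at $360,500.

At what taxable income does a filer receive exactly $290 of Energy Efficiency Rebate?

$360,050

$290 is 290/11,600 of the full $11,600, so 11,310/11,600 of the $18,000 range has been used: income = $342,500 + $18,000 × 11,310/11,600 = $360,050.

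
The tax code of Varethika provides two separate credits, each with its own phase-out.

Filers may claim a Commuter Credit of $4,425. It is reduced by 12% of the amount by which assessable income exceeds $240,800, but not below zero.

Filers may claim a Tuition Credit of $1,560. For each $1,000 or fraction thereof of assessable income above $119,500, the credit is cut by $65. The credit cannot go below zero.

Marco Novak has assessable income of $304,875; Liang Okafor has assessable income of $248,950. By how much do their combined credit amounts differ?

Marco ($304,875): Commuter Credit: 12% of the $64,075 excess over $240,800 is $7,689 ≥ base, so the credit is $0. Tuition Credit: income exceeds $119,500 by $185,375 → 186 increments × $65 = $12,090 ≥ base, so the credit is $0. total $0 + $0 = $0
Liang ($248,950): Commuter Credit: 12% of the $8,150 excess over $240,800 is $978; credit = $4,425 − $978 = $3,447. Tuition Credit: income exceeds $119,500 by $129,450 → 130 increments × $65 = $8,450 ≥ base, so the credit is $0. total $3,447 + $0 = $3,447
Difference: |$0 − $3,447| = $3,447.

$3,447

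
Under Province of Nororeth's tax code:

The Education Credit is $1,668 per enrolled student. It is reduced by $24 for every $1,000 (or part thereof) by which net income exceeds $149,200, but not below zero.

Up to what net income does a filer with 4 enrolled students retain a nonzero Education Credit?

$426,200

Full credit = 4 × $1,668 = $6,672.
After 277 increments the reduction is 277 × $24 = $6,648, leaving $24; one more increment wipes it out. Increment 277 ends at excess 277 × $1,000 = $277,000, so the highest qualifying income is $149,200 + $277,000 = $426,200.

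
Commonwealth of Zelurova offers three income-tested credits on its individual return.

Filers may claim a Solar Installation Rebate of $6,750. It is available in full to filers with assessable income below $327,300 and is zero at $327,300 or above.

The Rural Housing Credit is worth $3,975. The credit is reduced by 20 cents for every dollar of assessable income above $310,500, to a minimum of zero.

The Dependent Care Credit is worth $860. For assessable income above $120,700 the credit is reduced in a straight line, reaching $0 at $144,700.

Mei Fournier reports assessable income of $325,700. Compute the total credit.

$7,685

Solar Installation Rebate: $325,700 is below the $327,300 cutoff, so the full $6,750 applies.
Rural Housing Credit: 20% of the $15,200 excess over $310,500 is $3,040; credit = $3,975 − $3,040 = $935.
Dependent Care Credit: $325,700 is at or above $144,700, so the credit is $0.
Total: $6,750 + $935 + $0 = $7,685.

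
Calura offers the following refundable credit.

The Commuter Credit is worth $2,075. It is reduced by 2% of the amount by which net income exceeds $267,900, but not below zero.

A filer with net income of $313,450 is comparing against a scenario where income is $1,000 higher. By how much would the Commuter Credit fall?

$20

At $313,450 — 2% of the $45,550 excess over $267,900 is $911; credit = $2,075 − $911 = $1,164.
At $314,450 — 2% of the $46,550 excess over $267,900 is $931; credit = $2,075 − $931 = $1,144.
Lost: $1,164 − $1,144 = $20.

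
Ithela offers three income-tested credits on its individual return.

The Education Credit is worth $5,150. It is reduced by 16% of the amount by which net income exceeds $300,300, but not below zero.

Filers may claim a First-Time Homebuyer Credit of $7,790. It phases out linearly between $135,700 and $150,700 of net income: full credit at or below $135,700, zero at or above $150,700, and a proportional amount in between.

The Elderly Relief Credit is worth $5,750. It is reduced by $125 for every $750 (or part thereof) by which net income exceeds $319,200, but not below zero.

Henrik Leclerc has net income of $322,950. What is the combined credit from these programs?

Education Credit: 16% of the $22,650 excess over $300,300 is $3,624; credit = $5,150 − $3,624 = $1,526.
First-Time Homebuyer Credit: $322,950 is at or above $150,700, so the credit is $0.
Elderly Relief Credit: income exceeds $319,200 by $3,750, which is 5 full-or-partial $750 increments; reduction = 5 × $125 = $625, leaving $5,125.
Total: $1,526 + $0 + $5,125 = $6,651.

$6,651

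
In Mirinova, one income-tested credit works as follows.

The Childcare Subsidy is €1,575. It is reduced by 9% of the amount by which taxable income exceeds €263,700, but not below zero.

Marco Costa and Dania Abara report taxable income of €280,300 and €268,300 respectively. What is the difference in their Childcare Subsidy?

€1,080

Marco (€280,300): Childcare Subsidy: 9% of the €16,600 excess over €263,700 is €1,494; credit = €1,575 − €1,494 = €81.
Dania (€268,300): Childcare Subsidy: 9% of the €4,600 excess over €263,700 is €414; credit = €1,575 − €414 = €1,161.
Difference: |€81 − €1,161| = €1,080.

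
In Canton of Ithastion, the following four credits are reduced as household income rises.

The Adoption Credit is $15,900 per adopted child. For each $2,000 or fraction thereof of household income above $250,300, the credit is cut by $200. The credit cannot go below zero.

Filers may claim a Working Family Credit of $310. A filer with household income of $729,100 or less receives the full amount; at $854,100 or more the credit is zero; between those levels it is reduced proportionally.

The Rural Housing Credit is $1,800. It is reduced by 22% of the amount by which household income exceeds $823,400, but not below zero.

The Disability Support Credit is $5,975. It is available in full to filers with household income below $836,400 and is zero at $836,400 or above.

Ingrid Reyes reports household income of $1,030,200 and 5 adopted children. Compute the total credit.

Adoption Credit: base = 5 × $15,900 = $79,500. income exceeds $250,300 by $779,900, which is 390 full-or-partial $2,000 increments; reduction = 390 × $200 = $78,000, leaving $1,500.
Working Family Credit: $1,030,200 is at or above $854,100, so the credit is $0.
Rural Housing Credit: 22% of the $206,800 excess over $823,400 is $45,496 ≥ base, so the credit is $0.
Disability Support Credit: $1,030,200 meets or exceeds the $836,400 cutoff, so the credit is $0.
Total: $1,500 + $0 + $0 + $0 = $1,500.

$1,500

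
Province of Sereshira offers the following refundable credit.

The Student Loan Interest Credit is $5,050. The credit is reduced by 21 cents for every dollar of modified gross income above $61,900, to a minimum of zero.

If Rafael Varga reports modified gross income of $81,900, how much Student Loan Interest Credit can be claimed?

Student Loan Interest Credit: 21% of the $20,000 excess over $61,900 is $4,200; credit = $5,050 − $4,200 = $850.

$850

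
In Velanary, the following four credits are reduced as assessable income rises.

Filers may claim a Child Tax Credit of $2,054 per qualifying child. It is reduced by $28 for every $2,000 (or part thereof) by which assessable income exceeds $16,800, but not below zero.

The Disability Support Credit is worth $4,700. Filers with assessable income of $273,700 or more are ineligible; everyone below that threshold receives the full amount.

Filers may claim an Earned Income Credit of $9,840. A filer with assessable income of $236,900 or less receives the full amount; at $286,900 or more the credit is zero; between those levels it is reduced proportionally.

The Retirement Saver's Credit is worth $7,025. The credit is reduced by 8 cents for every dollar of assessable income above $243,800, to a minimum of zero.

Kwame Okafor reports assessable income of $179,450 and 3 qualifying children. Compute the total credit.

$25,431

Child Tax Credit: base = 3 × $2,054 = $6,162. income exceeds $16,800 by $162,650, which is 82 full-or-partial $2,000 increments; reduction = 82 × $28 = $2,296, leaving $3,866.
Disability Support Credit: $179,450 is below the $273,700 cutoff, so the full $4,700 applies.
Earned Income Credit: $179,450 is at or below the $236,900 threshold, so the full $9,840 applies.
Retirement Saver's Credit: $179,450 is at or below the $243,800 threshold, so the full $7,025 applies.
Total: $3,866 + $4,700 + $9,840 + $7,025 = $25,431.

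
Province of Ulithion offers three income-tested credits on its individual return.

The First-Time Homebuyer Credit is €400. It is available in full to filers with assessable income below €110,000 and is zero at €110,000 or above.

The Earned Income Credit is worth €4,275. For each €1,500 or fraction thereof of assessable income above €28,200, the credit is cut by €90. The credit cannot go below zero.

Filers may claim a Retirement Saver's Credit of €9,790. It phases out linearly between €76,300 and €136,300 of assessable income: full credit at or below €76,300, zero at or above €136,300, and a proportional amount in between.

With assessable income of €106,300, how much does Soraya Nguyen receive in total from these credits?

€5,295

First-Time Homebuyer Credit: €106,300 is below the €110,000 cutoff, so the full €400 applies.
Earned Income Credit: income exceeds €28,200 by €78,100 → 53 increments × €90 = €4,770 ≥ base, so the credit is €0.
Retirement Saver's Credit: €106,300 is €30,000 into a €60,000 phase-out range, leaving 30,000/60,000 of the credit: €9,790 × 30,000/60,000 = €4,895.
Total: €400 + €0 + €4,895 = €5,295.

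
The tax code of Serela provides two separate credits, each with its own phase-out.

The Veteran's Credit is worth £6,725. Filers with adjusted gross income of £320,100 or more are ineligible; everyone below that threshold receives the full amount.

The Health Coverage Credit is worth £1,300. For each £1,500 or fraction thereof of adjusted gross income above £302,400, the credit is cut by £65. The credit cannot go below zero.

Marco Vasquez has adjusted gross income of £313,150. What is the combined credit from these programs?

£7,505

Veteran's Credit: £313,150 is below the £320,100 cutoff, so the full £6,725 applies.
Health Coverage Credit: income exceeds £302,400 by £10,750, which is 8 full-or-partial £1,500 increments; reduction = 8 × £65 = £520, leaving £780.
Total: £6,725 + £780 = £7,505.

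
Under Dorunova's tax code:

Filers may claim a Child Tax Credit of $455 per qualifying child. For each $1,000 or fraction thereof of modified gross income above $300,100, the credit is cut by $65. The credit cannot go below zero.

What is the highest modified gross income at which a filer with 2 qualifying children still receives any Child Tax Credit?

Full credit = 2 × $455 = $910.
After 13 increments the reduction is 13 × $65 = $845, leaving $65; one more increment wipes it out. Increment 13 ends at excess 13 × $1,000 = $13,000, so the highest qualifying income is $300,100 + $13,000 = $313,100.

$313,100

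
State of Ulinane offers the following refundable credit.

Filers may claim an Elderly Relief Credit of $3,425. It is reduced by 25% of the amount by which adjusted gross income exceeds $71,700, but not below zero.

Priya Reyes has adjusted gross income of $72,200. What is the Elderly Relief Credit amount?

$3,300

Elderly Relief Credit: 25% of the $500 excess over $71,700 is $125; credit = $3,425 − $125 = $3,300.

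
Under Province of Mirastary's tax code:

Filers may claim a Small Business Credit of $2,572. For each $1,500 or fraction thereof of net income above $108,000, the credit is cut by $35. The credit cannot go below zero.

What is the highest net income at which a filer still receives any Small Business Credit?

$217,500

After 73 increments the reduction is 73 × $35 = $2,555, leaving $17; one more increment wipes it out. Increment 73 ends at excess 73 × $1,500 = $109,500, so the highest qualifying income is $108,000 + $109,500 = $217,500.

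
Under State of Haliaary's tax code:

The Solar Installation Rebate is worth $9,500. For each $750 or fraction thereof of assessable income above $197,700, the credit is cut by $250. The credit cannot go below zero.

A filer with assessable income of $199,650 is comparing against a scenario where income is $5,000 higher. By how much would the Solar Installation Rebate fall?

$1,750

At $199,650 — income exceeds $197,700 by $1,950, which is 3 full-or-partial $750 increments; reduction = 3 × $250 = $750, leaving $8,750.
At $204,650 — income exceeds $197,700 by $6,950, which is 10 full-or-partial $750 increments; reduction = 10 × $250 = $2,500, leaving $7,000.
Lost: $8,750 − $7,000 = $1,750.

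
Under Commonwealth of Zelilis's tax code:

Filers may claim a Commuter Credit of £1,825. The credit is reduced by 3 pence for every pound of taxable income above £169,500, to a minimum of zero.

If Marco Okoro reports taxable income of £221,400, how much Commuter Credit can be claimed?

£268

Commuter Credit: 3% of the £51,900 excess over £169,500 is £1,557; credit = £1,825 − £1,557 = £268.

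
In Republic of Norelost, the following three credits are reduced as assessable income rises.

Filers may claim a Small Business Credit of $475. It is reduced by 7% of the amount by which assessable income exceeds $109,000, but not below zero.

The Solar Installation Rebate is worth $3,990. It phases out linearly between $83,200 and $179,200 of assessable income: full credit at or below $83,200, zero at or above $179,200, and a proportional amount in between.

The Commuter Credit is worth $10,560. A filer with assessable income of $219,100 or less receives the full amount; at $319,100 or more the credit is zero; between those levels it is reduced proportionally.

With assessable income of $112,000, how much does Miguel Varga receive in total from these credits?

Small Business Credit: 7% of the $3,000 excess over $109,000 is $210; credit = $475 − $210 = $265.
Solar Installation Rebate: $112,000 is $28,800 into a $96,000 phase-out range, leaving 67,200/96,000 of the credit: $3,990 × 67,200/96,000 = $2,793.
Commuter Credit: $112,000 is at or below the $219,100 threshold, so the full $10,560 applies.
Total: $265 + $2,793 + $10,560 = $13,618.

$13,618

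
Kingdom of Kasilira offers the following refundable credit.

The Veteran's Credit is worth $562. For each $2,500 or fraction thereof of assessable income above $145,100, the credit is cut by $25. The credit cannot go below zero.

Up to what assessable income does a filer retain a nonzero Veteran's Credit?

$200,100

After 22 increments the reduction is 22 × $25 = $550, leaving $12; one more increment wipes it out. Increment 22 ends at excess 22 × $2,500 = $55,000, so the highest qualifying income is $145,100 + $55,000 = $200,100.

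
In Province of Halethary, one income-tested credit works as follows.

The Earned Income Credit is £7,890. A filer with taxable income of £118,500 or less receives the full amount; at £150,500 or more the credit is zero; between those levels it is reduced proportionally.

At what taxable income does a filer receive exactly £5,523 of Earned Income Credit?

£128,100

£5,523 is 5,523/7,890 of the full £7,890, so 2,367/7,890 of the £32,000 range has been used: income = £118,500 + £32,000 × 2,367/7,890 = £128,100.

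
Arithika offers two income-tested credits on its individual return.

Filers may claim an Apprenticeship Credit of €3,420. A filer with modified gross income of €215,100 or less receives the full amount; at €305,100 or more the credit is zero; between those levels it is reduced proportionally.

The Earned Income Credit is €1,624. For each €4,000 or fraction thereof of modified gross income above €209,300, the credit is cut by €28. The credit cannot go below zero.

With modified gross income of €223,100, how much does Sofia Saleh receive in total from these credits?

Apprenticeship Credit: €223,100 is €8,000 into a €90,000 phase-out range, leaving 82,000/90,000 of the credit: €3,420 × 82,000/90,000 = €3,116.
Earned Income Credit: income exceeds €209,300 by €13,800, which is 4 full-or-partial €4,000 increments; reduction = 4 × €28 = €112, leaving €1,512.
Total: €3,116 + €1,512 = €4,628.

€4,628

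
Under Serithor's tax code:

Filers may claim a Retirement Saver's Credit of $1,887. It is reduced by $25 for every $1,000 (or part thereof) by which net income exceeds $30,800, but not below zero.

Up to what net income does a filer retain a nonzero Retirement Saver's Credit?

$105,800

After 75 increments the reduction is 75 × $25 = $1,875, leaving $12; one more increment wipes it out. Increment 75 ends at excess 75 × $1,000 = $75,000, so the highest qualifying income is $30,800 + $75,000 = $105,800.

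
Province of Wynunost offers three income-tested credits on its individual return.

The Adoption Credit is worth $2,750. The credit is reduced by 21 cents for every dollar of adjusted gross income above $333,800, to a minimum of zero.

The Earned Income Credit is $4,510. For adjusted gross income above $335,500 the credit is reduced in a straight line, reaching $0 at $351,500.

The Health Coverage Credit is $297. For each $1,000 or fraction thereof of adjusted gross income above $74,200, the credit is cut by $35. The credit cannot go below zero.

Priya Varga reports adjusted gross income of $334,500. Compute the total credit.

$7,113

Adoption Credit: 21% of the $700 excess over $333,800 is $147; credit = $2,750 − $147 = $2,603.
Earned Income Credit: $334,500 is at or below the $335,500 threshold, so the full $4,510 applies.
Health Coverage Credit: income exceeds $74,200 by $260,300 → 261 increments × $35 = $9,135 ≥ base, so the credit is $0.
Total: $2,603 + $4,510 + $0 = $7,113.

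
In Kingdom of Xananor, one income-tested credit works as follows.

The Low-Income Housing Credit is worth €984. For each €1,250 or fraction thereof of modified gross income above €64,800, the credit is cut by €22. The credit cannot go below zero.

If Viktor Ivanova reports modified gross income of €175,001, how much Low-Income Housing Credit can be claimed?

€0

Low-Income Housing Credit: income exceeds €64,800 by €110,201 → 89 increments × €22 = €1,958 ≥ base, so the credit is €0.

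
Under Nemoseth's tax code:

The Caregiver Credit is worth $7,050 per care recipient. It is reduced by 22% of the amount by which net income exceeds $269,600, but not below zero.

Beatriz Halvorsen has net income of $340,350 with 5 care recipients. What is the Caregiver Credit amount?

$19,685

Caregiver Credit: base = 5 × $7,050 = $35,250. 22% of the $70,750 excess over $269,600 is $15,565; credit = $35,250 − $15,565 = $19,685.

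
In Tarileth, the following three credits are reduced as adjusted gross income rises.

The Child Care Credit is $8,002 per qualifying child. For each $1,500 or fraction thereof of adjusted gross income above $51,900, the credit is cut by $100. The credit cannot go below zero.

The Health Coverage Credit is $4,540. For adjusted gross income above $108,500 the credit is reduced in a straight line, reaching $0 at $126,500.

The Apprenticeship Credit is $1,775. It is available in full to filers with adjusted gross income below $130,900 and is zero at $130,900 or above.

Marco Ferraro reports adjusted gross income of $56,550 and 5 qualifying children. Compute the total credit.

$45,925

Child Care Credit: base = 5 × $8,002 = $40,010. income exceeds $51,900 by $4,650, which is 4 full-or-partial $1,500 increments; reduction = 4 × $100 = $400, leaving $39,610.
Health Coverage Credit: $56,550 is at or below the $108,500 threshold, so the full $4,540 applies.
Apprenticeship Credit: $56,550 is below the $130,900 cutoff, so the full $1,775 applies.
Total: $39,610 + $4,540 + $1,775 = $45,925.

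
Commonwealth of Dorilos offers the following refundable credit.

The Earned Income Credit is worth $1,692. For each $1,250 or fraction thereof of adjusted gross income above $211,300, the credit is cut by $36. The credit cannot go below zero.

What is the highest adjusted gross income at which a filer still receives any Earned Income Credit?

After 46 increments the reduction is 46 × $36 = $1,656, leaving $36; one more increment wipes it out. Increment 46 ends at excess 46 × $1,250 = $57,500, so the highest qualifying income is $211,300 + $57,500 = $268,800.

$268,800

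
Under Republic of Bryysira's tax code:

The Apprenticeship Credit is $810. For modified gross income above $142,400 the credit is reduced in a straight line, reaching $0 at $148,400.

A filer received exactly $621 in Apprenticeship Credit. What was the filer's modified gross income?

$621 is 621/810 of the full $810, so 189/810 of the $6,000 range has been used: income = $142,400 + $6,000 × 189/810 = $143,800.

$143,800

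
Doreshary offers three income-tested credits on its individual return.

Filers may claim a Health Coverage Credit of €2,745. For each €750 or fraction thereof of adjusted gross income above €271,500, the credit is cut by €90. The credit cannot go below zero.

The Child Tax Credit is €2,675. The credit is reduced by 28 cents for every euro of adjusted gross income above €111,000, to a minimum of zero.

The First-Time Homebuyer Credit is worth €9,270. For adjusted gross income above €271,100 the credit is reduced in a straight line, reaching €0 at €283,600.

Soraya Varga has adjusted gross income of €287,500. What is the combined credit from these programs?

Health Coverage Credit: income exceeds €271,500 by €16,000, which is 22 full-or-partial €750 increments; reduction = 22 × €90 = €1,980, leaving €765.
Child Tax Credit: 28% of the €176,500 excess over €111,000 is €49,420 ≥ base, so the credit is €0.
First-Time Homebuyer Credit: €287,500 is at or above €283,600, so the credit is €0.
Total: €765 + €0 + €0 = €765.

€765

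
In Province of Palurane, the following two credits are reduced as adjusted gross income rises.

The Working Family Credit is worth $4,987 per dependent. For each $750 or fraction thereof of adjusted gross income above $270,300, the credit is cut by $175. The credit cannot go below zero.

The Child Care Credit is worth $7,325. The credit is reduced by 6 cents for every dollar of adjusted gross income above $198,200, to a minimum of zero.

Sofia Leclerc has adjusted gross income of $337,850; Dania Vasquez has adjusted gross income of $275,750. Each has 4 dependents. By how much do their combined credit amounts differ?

$17,197

Sofia ($337,850): Working Family Credit: base = 4 × $4,987 = $19,948. income exceeds $270,300 by $67,550, which is 91 full-or-partial $750 increments; reduction = 91 × $175 = $15,925, leaving $4,023. Child Care Credit: 6% of the $139,650 excess over $198,200 is $8,379 ≥ base, so the credit is $0. total $4,023 + $0 = $4,023
Dania ($275,750): Working Family Credit: base = 4 × $4,987 = $19,948. income exceeds $270,300 by $5,450, which is 8 full-or-partial $750 increments; reduction = 8 × $175 = $1,400, leaving $18,548. Child Care Credit: 6% of the $77,550 excess over $198,200 is $4,653; credit = $7,325 − $4,653 = $2,672. total $18,548 + $2,672 = $21,220
Difference: |$4,023 − $21,220| = $17,197.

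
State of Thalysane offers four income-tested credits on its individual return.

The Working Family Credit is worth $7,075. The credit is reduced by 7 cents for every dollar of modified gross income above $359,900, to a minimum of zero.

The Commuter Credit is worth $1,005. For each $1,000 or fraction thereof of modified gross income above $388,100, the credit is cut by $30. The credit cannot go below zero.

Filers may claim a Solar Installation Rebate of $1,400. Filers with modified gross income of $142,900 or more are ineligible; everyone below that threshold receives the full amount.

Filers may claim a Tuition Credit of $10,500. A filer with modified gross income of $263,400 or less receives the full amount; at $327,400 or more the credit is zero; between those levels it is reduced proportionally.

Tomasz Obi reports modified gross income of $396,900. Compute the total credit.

$5,220

Working Family Credit: 7% of the $37,000 excess over $359,900 is $2,590; credit = $7,075 − $2,590 = $4,485.
Commuter Credit: income exceeds $388,100 by $8,800, which is 9 full-or-partial $1,000 increments; reduction = 9 × $30 = $270, leaving $735.
Solar Installation Rebate: $396,900 meets or exceeds the $142,900 cutoff, so the credit is $0.
Tuition Credit: $396,900 is at or above $327,400, so the credit is $0.
Total: $4,485 + $735 + $0 + $0 = $5,220.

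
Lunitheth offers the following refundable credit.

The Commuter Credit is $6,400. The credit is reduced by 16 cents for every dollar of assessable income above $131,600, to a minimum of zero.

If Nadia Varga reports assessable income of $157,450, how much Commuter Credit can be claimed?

Commuter Credit: 16% of the $25,850 excess over $131,600 is $4,136; credit = $6,400 − $4,136 = $2,264.

$2,264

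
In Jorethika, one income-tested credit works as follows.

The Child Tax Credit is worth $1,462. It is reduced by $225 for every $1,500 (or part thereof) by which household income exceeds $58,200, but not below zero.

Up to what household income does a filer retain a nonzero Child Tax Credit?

After 6 increments the reduction is 6 × $225 = $1,350, leaving $112; one more increment wipes it out. Increment 6 ends at excess 6 × $1,500 = $9,000, so the highest qualifying income is $58,200 + $9,000 = $67,200.

$67,200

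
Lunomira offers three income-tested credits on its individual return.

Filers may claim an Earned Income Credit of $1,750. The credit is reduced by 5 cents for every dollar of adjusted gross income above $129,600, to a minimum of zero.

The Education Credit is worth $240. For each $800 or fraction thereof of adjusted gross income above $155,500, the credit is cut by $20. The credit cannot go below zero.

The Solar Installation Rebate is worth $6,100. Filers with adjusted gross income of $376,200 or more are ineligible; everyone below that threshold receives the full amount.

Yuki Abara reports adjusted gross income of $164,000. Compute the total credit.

Earned Income Credit: 5% of the $34,400 excess over $129,600 is $1,720; credit = $1,750 − $1,720 = $30.
Education Credit: income exceeds $155,500 by $8,500, which is 11 full-or-partial $800 increments; reduction = 11 × $20 = $220, leaving $20.
Solar Installation Rebate: $164,000 is below the $376,200 cutoff, so the full $6,100 applies.
Total: $30 + $20 + $6,100 = $6,150.

$6,150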